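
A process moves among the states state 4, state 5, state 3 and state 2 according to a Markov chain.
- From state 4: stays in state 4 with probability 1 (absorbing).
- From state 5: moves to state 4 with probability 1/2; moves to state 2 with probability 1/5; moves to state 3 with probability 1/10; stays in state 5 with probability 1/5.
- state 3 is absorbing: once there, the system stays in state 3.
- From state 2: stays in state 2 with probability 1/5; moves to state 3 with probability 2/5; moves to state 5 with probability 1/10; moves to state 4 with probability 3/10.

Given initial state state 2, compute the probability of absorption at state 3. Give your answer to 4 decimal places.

Let h(s) be the probability of absorption at state 3 starting from transient state s. Then h(state 3) = 1 and h(state 4) = 0. By first-step analysis:
h(state 5) = 0.5·0 + 0.2·h(state 5) + 0.1·1 + 0.2·h(state 2)
h(state 2) = 0.3·0 + 0.1·h(state 5) + 0.4·1 + 0.2·h(state 2)
Solving: h(state 5) = 0.2581, h(state 2) = 0.5323.
Starting from state 2, the probability is 0.5323.

0.5323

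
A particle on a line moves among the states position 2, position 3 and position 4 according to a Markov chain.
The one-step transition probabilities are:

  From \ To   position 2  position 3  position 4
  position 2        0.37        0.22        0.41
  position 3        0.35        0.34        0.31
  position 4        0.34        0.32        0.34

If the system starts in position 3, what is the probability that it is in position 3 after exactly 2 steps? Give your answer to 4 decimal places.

0.2918

Sum over the intermediate state after 1 step:
P = P(position 3→position 2)·P(position 2→position 3) + P(position 3→position 3)·P(position 3→position 3) + P(position 3→position 4)·P(position 4→position 3)
  = 0.35×0.22 + 0.34×0.34 + 0.31×0.32
  = 0.0770 + 0.1156 + 0.0992 = 0.2918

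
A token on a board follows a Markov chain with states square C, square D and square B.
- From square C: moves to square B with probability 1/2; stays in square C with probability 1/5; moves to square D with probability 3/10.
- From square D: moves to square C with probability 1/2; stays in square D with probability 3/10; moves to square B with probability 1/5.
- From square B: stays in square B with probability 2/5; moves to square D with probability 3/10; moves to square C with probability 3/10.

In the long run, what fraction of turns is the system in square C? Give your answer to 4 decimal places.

0.3273

Let the stationary distribution be π with π = πP and π_1 + π_2 + π_3 = 1.
π_1 = 0.2·π_1 + 0.5·π_2 + 0.3·π_3
π_2 = 0.3·π_1 + 0.3·π_2 + 0.3·π_3
Solving with the normalization constraint gives π = (0.3273, 0.3000, 0.3727).
So the stationary probability of square C is 0.3273.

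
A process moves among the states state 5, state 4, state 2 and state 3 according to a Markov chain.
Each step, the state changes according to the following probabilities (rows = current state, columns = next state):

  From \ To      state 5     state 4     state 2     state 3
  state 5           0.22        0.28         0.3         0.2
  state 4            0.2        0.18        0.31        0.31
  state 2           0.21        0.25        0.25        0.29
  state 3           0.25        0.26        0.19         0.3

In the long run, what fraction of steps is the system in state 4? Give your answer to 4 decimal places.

0.2424

Let the stationary distribution be π with π = πP and π_1 + π_2 + π_3 + π_4 = 1.
π_1 = 0.22·π_1 + 0.2·π_2 + 0.21·π_3 + 0.25·π_4
π_2 = 0.28·π_1 + 0.18·π_2 + 0.25·π_3 + 0.26·π_4
π_3 = 0.3·π_1 + 0.31·π_2 + 0.25·π_3 + 0.19·π_4
Solving with the normalization constraint gives π = (0.2209, 0.2424, 0.2589, 0.2777).
So the stationary probability of state 4 is 0.2424.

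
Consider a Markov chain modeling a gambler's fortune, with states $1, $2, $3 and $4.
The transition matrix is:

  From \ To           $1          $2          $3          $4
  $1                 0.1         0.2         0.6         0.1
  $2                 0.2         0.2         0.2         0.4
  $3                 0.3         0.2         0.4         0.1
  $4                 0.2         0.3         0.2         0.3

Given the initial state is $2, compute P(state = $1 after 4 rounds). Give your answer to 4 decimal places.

Propagate the distribution vector 4 rounds from $2.
After 0 rounds: (0.0000, 1.0000, 0.0000, 0.0000)
After 1 round: (0.2000, 0.2000, 0.2000, 0.4000)
After 2 rounds: (0.2000, 0.2400, 0.3200, 0.2400)
After 3 rounds: (0.2120, 0.2240, 0.3440, 0.2200)
After 4 rounds: (0.2132, 0.2220, 0.3536, 0.2112)
P(in $1 after 4 rounds) = 0.2132

0.2132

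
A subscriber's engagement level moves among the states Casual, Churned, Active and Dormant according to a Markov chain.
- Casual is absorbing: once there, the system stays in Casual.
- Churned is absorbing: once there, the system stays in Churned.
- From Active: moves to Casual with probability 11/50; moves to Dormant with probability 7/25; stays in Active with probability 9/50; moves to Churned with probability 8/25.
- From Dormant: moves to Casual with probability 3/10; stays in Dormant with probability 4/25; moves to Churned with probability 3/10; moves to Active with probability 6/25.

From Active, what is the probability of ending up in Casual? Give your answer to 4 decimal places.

0.4324

Let h(s) be the probability of absorption at Casual starting from transient state s. Then h(Casual) = 1 and h(Churned) = 0. By first-step analysis:
h(Active) = 0.22·1 + 0.32·0 + 0.18·h(Active) + 0.28·h(Dormant)
h(Dormant) = 0.3·1 + 0.3·0 + 0.24·h(Active) + 0.16·h(Dormant)
Solving: h(Active) = 0.4324, h(Dormant) = 0.4807.
Starting from Active, the probability is 0.4324.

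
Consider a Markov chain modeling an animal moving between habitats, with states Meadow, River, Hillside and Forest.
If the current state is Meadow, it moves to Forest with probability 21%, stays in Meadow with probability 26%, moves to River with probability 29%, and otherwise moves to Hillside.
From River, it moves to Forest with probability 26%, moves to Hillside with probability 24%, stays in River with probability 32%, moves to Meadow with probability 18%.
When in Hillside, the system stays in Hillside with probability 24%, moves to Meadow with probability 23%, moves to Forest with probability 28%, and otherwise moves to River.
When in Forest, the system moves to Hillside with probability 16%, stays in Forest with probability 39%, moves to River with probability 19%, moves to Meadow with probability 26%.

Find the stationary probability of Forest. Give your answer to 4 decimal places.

Let the stationary distribution be π with π = πP and π_1 + π_2 + π_3 + π_4 = 1.
π_1 = 0.26·π_1 + 0.18·π_2 + 0.23·π_3 + 0.26·π_4
π_2 = 0.29·π_1 + 0.32·π_2 + 0.25·π_3 + 0.19·π_4
π_3 = 0.24·π_1 + 0.24·π_2 + 0.24·π_3 + 0.16·π_4
Solving with the normalization constraint gives π = (0.2327, 0.2601, 0.2168, 0.2905).
So the stationary probability of Forest is 0.2905.

0.2905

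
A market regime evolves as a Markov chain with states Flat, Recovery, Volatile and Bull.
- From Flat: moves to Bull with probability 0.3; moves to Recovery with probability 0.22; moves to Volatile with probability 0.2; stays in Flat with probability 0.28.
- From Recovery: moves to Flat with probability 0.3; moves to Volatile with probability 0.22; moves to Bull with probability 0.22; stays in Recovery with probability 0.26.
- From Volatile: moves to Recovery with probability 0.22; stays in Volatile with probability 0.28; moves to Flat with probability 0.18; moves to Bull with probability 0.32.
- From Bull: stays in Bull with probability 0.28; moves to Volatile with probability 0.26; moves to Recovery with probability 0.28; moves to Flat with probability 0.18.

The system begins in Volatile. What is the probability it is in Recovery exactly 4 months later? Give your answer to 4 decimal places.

0.2466

Propagate the distribution vector 4 months from Volatile.
After 0 months: (0.0000, 0.0000, 1.0000, 0.0000)
After 1 month: (0.1800, 0.2200, 0.2800, 0.3200)
After 2 months: (0.2244, 0.2480, 0.2460, 0.2816)
After 3 months: (0.2322, 0.2468, 0.2415, 0.2794)
After 4 months: (0.2328, 0.2466, 0.2410, 0.2795)
P(in Recovery after 4 months) = 0.2466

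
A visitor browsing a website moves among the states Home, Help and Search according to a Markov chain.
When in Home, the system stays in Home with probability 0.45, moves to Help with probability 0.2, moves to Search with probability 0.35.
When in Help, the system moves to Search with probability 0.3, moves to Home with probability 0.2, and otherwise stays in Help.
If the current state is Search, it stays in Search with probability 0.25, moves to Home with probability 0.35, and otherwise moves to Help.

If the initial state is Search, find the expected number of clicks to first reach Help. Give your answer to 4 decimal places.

Let t(s) be the expected number of clicks to first reach Help from state s, with t(Help) = 0. Conditioning on the first click:
t(Home) = 1 + 0.45·t(Home) + 0.35·t(Search)
t(Search) = 1 + 0.35·t(Home) + 0.25·t(Search)
Solving: t(Home) = 3.7931, t(Search) = 3.1034.
Expected clicks from Search to Help: 3.1034.

3.1034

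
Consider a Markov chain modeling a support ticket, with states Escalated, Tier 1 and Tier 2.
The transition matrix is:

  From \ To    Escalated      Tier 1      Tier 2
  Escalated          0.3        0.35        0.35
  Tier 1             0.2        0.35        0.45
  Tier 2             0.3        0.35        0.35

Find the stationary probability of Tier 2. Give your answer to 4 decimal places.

Let the stationary distribution be π with π = πP and π_1 + π_2 + π_3 = 1.
π_1 = 0.3·π_1 + 0.2·π_2 + 0.3·π_3
π_2 = 0.35·π_1 + 0.35·π_2 + 0.35·π_3
Solving with the normalization constraint gives π = (0.2650, 0.3500, 0.3850).
So the stationary probability of Tier 2 is 0.3850.

0.3850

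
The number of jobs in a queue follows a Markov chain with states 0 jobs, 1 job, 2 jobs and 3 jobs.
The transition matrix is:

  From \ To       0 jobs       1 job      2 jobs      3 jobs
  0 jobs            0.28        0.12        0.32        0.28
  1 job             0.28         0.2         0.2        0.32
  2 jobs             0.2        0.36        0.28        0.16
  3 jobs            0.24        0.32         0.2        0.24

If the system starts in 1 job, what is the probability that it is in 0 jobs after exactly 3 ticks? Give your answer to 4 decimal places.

Propagate the distribution vector 3 ticks from 1 job.
After 0 ticks: (0.0000, 1.0000, 0.0000, 0.0000)
After 1 tick: (0.2800, 0.2000, 0.2000, 0.3200)
After 2 ticks: (0.2512, 0.2480, 0.2496, 0.2512)
After 3 ticks: (0.2500, 0.2500, 0.2501, 0.2499)
P(in 0 jobs after 3 ticks) = 0.2500

0.2500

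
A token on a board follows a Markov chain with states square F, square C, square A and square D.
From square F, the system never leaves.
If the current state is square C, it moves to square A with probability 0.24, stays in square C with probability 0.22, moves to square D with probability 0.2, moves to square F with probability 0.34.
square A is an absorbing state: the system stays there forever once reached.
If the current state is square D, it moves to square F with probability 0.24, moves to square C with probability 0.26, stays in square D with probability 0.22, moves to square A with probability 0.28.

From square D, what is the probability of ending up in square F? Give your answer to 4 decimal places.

Let h(s) be the probability of absorption at square F starting from transient state s. Then h(square F) = 1 and h(square A) = 0. By first-step analysis:
h(square C) = 0.34·1 + 0.22·h(square C) + 0.24·0 + 0.2·h(square D)
h(square D) = 0.24·1 + 0.26·h(square C) + 0.28·0 + 0.22·h(square D)
Solving: h(square C) = 0.5629, h(square D) = 0.4953.
Starting from square D, the probability is 0.4953.

0.4953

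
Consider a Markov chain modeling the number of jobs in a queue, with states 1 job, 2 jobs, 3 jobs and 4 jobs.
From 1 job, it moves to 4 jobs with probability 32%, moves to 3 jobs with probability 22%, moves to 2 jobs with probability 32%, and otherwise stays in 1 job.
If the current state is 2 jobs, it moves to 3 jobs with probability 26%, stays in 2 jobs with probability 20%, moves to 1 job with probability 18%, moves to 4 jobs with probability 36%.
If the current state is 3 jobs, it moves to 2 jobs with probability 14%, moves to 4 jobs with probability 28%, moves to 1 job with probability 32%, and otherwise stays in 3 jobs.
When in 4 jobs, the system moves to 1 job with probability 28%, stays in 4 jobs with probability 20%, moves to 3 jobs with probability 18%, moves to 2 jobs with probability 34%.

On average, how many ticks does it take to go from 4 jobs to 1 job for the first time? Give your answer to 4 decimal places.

3.8061

Let t(s) be the expected number of ticks to first reach 1 job from state s, with t(1 job) = 0. Conditioning on the first tick:
t(2 jobs) = 1 + 0.2·t(2 jobs) + 0.26·t(3 jobs) + 0.36·t(4 jobs)
t(3 jobs) = 1 + 0.14·t(2 jobs) + 0.26·t(3 jobs) + 0.28·t(4 jobs)
t(4 jobs) = 1 + 0.34·t(2 jobs) + 0.18·t(3 jobs) + 0.2·t(4 jobs)
Solving: t(2 jobs) = 4.1235, t(3 jobs) = 3.5716, t(4 jobs) = 3.8061.
Expected ticks from 4 jobs to 1 job: 3.8061.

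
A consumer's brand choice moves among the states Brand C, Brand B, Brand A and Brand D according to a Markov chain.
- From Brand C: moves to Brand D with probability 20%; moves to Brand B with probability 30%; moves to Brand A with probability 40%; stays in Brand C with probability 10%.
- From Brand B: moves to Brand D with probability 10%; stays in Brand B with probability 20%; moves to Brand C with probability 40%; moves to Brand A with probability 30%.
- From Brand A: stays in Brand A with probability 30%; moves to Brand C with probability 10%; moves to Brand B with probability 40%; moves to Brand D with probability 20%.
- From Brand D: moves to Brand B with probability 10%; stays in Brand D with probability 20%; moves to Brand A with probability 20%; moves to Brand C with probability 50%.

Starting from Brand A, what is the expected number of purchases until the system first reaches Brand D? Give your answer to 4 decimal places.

Let t(s) be the expected number of purchases to first reach Brand D from state s, with t(Brand D) = 0. Conditioning on the first purchase:
t(Brand C) = 1 + 0.1·t(Brand C) + 0.3·t(Brand B) + 0.4·t(Brand A)
t(Brand B) = 1 + 0.4·t(Brand C) + 0.2·t(Brand B) + 0.3·t(Brand A)
t(Brand A) = 1 + 0.1·t(Brand C) + 0.4·t(Brand B) + 0.3·t(Brand A)
Solving: t(Brand C) = 5.8937, t(Brand B) = 6.4251, t(Brand A) = 5.9420.
Expected purchases from Brand A to Brand D: 5.9420.

5.9420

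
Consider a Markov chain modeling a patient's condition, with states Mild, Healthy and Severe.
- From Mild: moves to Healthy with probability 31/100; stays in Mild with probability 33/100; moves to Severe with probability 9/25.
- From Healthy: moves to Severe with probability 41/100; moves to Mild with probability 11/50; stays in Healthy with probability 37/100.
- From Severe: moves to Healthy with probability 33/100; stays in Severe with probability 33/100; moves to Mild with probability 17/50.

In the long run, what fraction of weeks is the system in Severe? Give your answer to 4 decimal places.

0.3659

Let the stationary distribution be π with π = πP and π_1 + π_2 + π_3 = 1.
π_1 = 0.33·π_1 + 0.22·π_2 + 0.34·π_3
π_2 = 0.31·π_1 + 0.37·π_2 + 0.33·π_3
Solving with the normalization constraint gives π = (0.2965, 0.3376, 0.3659).
So the stationary probability of Severe is 0.3659.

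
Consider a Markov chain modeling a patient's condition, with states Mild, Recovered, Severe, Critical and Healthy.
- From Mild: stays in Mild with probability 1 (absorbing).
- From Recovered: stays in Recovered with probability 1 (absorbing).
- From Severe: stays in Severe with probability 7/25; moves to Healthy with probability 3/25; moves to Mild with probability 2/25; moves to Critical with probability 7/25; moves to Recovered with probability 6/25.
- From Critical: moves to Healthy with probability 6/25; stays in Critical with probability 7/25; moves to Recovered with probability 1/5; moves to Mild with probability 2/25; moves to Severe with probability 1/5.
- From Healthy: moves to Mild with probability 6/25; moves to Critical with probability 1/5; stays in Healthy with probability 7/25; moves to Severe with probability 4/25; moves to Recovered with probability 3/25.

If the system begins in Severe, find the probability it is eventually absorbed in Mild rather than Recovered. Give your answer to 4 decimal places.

Let h(s) be the probability of absorption at Mild starting from transient state s. Then h(Mild) = 1 and h(Recovered) = 0. By first-step analysis:
h(Severe) = 0.08·1 + 0.24·0 + 0.28·h(Severe) + 0.28·h(Critical) + 0.12·h(Healthy)
h(Critical) = 0.08·1 + 0.2·0 + 0.2·h(Severe) + 0.28·h(Critical) + 0.24·h(Healthy)
h(Healthy) = 0.24·1 + 0.12·0 + 0.16·h(Severe) + 0.2·h(Critical) + 0.28·h(Healthy)
Solving: h(Severe) = 0.3440, h(Critical) = 0.3783, h(Healthy) = 0.5149.
Starting from Severe, the probability is 0.3440.

0.3440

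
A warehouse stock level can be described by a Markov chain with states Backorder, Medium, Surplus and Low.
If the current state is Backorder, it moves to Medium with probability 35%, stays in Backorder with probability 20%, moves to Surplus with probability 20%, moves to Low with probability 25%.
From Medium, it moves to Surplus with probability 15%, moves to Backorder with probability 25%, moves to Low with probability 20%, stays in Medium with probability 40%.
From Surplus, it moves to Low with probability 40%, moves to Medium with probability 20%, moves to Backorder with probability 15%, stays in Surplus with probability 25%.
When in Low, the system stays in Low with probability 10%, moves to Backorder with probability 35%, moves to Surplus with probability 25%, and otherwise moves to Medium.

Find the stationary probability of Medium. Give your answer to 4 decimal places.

0.3238

Let the stationary distribution be π with π = πP and π_1 + π_2 + π_3 + π_4 = 1.
π_1 = 0.2·π_1 + 0.25·π_2 + 0.15·π_3 + 0.35·π_4
π_2 = 0.35·π_1 + 0.4·π_2 + 0.2·π_3 + 0.3·π_4
π_3 = 0.2·π_1 + 0.15·π_2 + 0.25·π_3 + 0.25·π_4
Solving with the normalization constraint gives π = (0.2404, 0.3238, 0.2056, 0.2301).
So the stationary probability of Medium is 0.3238.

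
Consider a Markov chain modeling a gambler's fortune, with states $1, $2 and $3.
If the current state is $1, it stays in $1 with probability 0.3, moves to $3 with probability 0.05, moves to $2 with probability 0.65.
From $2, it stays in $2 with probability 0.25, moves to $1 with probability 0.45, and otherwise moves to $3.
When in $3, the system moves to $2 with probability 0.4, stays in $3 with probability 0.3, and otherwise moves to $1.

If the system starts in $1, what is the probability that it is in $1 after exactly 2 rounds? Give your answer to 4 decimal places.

Sum over the intermediate state after 1 round:
P = P($1→$1)·P($1→$1) + P($1→$2)·P($2→$1) + P($1→$3)·P($3→$1)
  = 0.3×0.3 + 0.65×0.45 + 0.05×0.3
  = 0.0900 + 0.2925 + 0.0150 = 0.3975

0.3975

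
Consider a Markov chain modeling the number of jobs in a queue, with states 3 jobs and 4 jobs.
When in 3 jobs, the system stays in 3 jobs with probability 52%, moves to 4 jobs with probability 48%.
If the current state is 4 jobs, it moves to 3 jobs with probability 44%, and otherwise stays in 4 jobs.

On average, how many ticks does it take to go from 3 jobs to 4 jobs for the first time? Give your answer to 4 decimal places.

2.0833

Let t(s) be the expected number of ticks to first reach 4 jobs from state s, with t(4 jobs) = 0. Conditioning on the first tick:
t(3 jobs) = 1 + 0.52·t(3 jobs)
Solving: t(3 jobs) = 2.0833.
Expected ticks from 3 jobs to 4 jobs: 2.0833.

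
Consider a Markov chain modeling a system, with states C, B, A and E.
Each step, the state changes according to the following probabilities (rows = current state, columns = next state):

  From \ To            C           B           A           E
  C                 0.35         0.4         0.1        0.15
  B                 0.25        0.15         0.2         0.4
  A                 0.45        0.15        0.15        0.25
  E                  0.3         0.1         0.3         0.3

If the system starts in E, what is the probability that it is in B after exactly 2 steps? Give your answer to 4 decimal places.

0.2100

Propagate the distribution vector 2 steps from E.
After 0 steps: (0.0000, 0.0000, 0.0000, 1.0000)
After 1 step: (0.3000, 0.1000, 0.3000, 0.3000)
After 2 steps: (0.3550, 0.2100, 0.1850, 0.2500)
P(in B after 2 steps) = 0.2100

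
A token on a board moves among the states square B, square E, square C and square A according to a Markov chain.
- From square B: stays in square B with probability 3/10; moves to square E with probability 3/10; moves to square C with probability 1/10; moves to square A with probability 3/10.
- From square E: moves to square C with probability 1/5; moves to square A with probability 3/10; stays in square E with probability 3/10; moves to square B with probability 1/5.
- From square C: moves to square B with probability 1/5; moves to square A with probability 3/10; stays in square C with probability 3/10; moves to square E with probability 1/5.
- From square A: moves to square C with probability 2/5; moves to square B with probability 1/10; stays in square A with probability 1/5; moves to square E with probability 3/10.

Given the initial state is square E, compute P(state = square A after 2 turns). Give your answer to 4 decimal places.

Propagate the distribution vector 2 turns from square E.
After 0 turns: (0.0000, 1.0000, 0.0000, 0.0000)
After 1 turn: (0.2000, 0.3000, 0.2000, 0.3000)
After 2 turns: (0.1900, 0.2800, 0.2600, 0.2700)
P(in square A after 2 turns) = 0.2700

0.2700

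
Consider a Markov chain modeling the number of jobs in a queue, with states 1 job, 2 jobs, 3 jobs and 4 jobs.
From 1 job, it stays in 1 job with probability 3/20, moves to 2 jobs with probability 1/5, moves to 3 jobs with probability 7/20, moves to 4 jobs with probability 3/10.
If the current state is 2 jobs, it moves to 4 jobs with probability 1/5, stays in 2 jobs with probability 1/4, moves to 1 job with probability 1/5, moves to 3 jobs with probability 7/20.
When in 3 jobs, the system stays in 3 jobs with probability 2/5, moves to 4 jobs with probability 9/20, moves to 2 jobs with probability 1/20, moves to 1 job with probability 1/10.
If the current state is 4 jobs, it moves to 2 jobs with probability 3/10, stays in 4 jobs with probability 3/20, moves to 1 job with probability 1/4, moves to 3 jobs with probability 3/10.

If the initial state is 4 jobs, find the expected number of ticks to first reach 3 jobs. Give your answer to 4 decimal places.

Let t(s) be the expected number of ticks to first reach 3 jobs from state s, with t(3 jobs) = 0. Conditioning on the first tick:
t(1 job) = 1 + 0.15·t(1 job) + 0.2·t(2 jobs) + 0.3·t(4 jobs)
t(2 jobs) = 1 + 0.2·t(1 job) + 0.25·t(2 jobs) + 0.2·t(4 jobs)
t(4 jobs) = 1 + 0.25·t(1 job) + 0.3·t(2 jobs) + 0.15·t(4 jobs)
Solving: t(1 job) = 2.9587, t(2 jobs) = 2.9453, t(4 jobs) = 3.0862.
Expected ticks from 4 jobs to 3 jobs: 3.0862.

3.0862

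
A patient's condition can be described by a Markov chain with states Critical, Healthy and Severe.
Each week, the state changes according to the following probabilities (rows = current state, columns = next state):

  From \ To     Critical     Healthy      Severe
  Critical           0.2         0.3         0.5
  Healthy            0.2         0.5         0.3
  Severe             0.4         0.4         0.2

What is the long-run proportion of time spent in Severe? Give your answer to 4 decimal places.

Let the stationary distribution be π with π = πP and π_1 + π_2 + π_3 = 1.
π_1 = 0.2·π_1 + 0.2·π_2 + 0.4·π_3
π_2 = 0.3·π_1 + 0.5·π_2 + 0.4·π_3
Solving with the normalization constraint gives π = (0.2642, 0.4151, 0.3208).
So the stationary probability of Severe is 0.3208.

0.3208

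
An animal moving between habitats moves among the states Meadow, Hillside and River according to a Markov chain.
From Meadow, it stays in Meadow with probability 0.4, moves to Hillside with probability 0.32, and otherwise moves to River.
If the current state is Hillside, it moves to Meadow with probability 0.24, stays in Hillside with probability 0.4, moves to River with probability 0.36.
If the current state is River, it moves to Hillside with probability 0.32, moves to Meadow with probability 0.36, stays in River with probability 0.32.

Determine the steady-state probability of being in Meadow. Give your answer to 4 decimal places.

Let the stationary distribution be π with π = πP and π_1 + π_2 + π_3 = 1.
π_1 = 0.4·π_1 + 0.24·π_2 + 0.36·π_3
π_2 = 0.32·π_1 + 0.4·π_2 + 0.32·π_3
Solving with the normalization constraint gives π = (0.3315, 0.3478, 0.3207).
So the stationary probability of Meadow is 0.3315.

0.3315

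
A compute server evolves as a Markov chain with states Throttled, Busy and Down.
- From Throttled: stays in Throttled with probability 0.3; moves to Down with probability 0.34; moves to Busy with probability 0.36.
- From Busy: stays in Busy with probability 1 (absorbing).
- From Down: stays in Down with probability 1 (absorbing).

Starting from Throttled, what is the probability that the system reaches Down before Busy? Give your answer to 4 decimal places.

0.4857

Let h(s) be the probability of absorption at Down starting from transient state s. Then h(Down) = 1 and h(Busy) = 0. By first-step analysis:
h(Throttled) = 0.3·h(Throttled) + 0.36·0 + 0.34·1
Solving: h(Throttled) = 0.4857.
Starting from Throttled, the probability is 0.4857.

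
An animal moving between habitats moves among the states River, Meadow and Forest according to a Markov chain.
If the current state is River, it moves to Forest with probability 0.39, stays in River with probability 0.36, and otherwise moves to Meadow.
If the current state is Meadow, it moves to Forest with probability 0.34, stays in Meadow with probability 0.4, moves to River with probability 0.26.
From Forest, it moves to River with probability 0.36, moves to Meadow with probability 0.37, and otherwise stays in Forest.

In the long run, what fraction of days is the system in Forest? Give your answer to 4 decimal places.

0.3330

Let the stationary distribution be π with π = πP and π_1 + π_2 + π_3 = 1.
π_1 = 0.36·π_1 + 0.26·π_2 + 0.36·π_3
π_2 = 0.25·π_1 + 0.4·π_2 + 0.37·π_3
Solving with the normalization constraint gives π = (0.3259, 0.3411, 0.3330).
So the stationary probability of Forest is 0.3330.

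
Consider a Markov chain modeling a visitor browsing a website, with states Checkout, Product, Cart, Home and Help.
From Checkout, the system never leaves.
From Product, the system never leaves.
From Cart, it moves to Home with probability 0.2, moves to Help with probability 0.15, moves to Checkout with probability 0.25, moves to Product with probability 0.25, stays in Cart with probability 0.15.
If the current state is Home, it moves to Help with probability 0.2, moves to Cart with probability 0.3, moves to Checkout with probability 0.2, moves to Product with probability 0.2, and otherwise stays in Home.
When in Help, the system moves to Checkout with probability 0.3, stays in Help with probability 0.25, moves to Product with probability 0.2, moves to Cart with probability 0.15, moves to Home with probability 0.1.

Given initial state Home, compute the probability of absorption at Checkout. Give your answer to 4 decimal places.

Let h(s) be the probability of absorption at Checkout starting from transient state s. Then h(Checkout) = 1 and h(Product) = 0. By first-step analysis:
h(Cart) = 0.25·1 + 0.25·0 + 0.15·h(Cart) + 0.2·h(Home) + 0.15·h(Help)
h(Home) = 0.2·1 + 0.2·0 + 0.3·h(Cart) + 0.1·h(Home) + 0.2·h(Help)
h(Help) = 0.3·1 + 0.2·0 + 0.15·h(Cart) + 0.1·h(Home) + 0.25·h(Help)
Solving: h(Cart) = 0.5182, h(Home) = 0.5223, h(Help) = 0.5733.
Starting from Home, the probability is 0.5223.

0.5223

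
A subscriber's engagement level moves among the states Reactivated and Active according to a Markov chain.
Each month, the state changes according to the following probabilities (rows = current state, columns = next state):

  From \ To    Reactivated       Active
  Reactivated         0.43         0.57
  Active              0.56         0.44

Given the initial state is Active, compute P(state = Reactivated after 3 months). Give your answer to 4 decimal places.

Propagate the distribution vector 3 months from Active.
After 0 months: (0.0000, 1.0000)
After 1 month: (0.5600, 0.4400)
After 2 months: (0.4872, 0.5128)
After 3 months: (0.4967, 0.5033)
P(in Reactivated after 3 months) = 0.4967

0.4967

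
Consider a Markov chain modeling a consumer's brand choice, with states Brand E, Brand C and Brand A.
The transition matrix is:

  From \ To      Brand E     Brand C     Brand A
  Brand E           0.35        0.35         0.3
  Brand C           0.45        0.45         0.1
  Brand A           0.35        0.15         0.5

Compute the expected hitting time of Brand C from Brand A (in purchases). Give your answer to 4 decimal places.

Let t(s) be the expected number of purchases to first reach Brand C from state s, with t(Brand C) = 0. Conditioning on the first purchase:
t(Brand E) = 1 + 0.35·t(Brand E) + 0.3·t(Brand A)
t(Brand A) = 1 + 0.35·t(Brand E) + 0.5·t(Brand A)
Solving: t(Brand E) = 3.6364, t(Brand A) = 4.5455.
Expected purchases from Brand A to Brand C: 4.5455.

4.5455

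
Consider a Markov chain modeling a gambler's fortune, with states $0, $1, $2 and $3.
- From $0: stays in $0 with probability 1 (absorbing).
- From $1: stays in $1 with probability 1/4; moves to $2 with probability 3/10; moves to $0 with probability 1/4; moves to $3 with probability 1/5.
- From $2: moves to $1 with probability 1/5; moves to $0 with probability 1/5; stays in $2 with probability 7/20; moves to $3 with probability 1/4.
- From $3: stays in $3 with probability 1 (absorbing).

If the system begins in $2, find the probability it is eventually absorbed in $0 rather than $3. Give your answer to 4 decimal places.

Let h(s) be the probability of absorption at $0 starting from transient state s. Then h($0) = 1 and h($3) = 0. By first-step analysis:
h($1) = 0.25·1 + 0.25·h($1) + 0.3·h($2) + 0.2·0
h($2) = 0.2·1 + 0.2·h($1) + 0.35·h($2) + 0.25·0
Solving: h($1) = 0.5205, h($2) = 0.4678.
Starting from $2, the probability is 0.4678.

0.4678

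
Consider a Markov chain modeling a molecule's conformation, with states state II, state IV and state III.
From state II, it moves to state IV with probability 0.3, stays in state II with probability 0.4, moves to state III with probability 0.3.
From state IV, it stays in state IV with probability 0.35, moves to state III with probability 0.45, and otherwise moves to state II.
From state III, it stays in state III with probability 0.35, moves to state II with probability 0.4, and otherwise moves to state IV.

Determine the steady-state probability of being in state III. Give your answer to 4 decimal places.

Let the stationary distribution be π with π = πP and π_1 + π_2 + π_3 = 1.
π_1 = 0.4·π_1 + 0.2·π_2 + 0.4·π_3
π_2 = 0.3·π_1 + 0.35·π_2 + 0.25·π_3
Solving with the normalization constraint gives π = (0.3407, 0.2967, 0.3626).
So the stationary probability of state III is 0.3626.

0.3626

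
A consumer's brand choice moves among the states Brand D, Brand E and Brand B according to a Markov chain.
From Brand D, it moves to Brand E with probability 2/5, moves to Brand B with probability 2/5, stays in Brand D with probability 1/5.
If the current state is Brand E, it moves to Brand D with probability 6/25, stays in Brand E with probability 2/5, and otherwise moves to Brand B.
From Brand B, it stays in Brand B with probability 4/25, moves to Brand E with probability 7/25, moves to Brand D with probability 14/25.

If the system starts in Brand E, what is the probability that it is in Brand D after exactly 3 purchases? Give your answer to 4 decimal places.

0.3214

Propagate the distribution vector 3 purchases from Brand E.
After 0 purchases: (0.0000, 1.0000, 0.0000)
After 1 purchase: (0.2400, 0.4000, 0.3600)
After 2 purchases: (0.3456, 0.3568, 0.2976)
After 3 purchases: (0.3214, 0.3643, 0.3143)
P(in Brand D after 3 purchases) = 0.3214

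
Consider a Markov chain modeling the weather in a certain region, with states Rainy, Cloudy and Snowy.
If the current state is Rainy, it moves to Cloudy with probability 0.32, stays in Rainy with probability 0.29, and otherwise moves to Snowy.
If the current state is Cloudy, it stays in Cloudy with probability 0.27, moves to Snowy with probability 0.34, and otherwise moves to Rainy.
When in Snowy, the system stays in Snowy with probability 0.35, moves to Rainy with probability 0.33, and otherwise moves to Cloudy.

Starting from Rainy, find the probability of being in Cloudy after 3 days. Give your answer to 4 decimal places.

Propagate the distribution vector 3 days from Rainy.
After 0 days: (1.0000, 0.0000, 0.0000)
After 1 day: (0.2900, 0.3200, 0.3900)
After 2 days: (0.3376, 0.3040, 0.3584)
After 3 days: (0.3347, 0.3048, 0.3605)
P(in Cloudy after 3 days) = 0.3048

0.3048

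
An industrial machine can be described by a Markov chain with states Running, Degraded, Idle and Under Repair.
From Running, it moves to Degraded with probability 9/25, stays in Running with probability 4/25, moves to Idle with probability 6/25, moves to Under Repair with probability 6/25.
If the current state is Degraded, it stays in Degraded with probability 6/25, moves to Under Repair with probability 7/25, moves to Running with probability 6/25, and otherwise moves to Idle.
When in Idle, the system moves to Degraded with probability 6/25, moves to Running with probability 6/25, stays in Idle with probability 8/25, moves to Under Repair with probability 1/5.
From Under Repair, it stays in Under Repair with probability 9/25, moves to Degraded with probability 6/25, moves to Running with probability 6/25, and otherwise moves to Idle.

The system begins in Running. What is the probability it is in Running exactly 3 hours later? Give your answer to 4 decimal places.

Propagate the distribution vector 3 hours from Running.
After 0 hours: (1.0000, 0.0000, 0.0000, 0.0000)
After 1 hour: (0.1600, 0.3600, 0.2400, 0.2400)
After 2 hours: (0.2272, 0.2592, 0.2400, 0.2736)
After 3 hours: (0.2218, 0.2673, 0.2373, 0.2736)
P(in Running after 3 hours) = 0.2218

0.2218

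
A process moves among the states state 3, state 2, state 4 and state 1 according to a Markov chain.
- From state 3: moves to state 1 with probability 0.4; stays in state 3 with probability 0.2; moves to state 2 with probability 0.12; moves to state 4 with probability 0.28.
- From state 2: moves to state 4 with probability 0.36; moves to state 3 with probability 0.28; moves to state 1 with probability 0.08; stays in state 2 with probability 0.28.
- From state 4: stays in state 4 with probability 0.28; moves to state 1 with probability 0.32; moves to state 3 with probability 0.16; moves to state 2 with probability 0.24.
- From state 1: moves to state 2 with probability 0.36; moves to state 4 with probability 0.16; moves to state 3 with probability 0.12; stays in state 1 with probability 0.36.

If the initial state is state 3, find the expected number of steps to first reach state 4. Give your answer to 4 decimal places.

Let t(s) be the expected number of steps to first reach state 4 from state s, with t(state 4) = 0. Conditioning on the first step:
t(state 3) = 1 + 0.2·t(state 3) + 0.12·t(state 2) + 0.4·t(state 1)
t(state 2) = 1 + 0.28·t(state 3) + 0.28·t(state 2) + 0.08·t(state 1)
t(state 1) = 1 + 0.12·t(state 3) + 0.36·t(state 2) + 0.36·t(state 1)
Solving: t(state 3) = 3.8313, t(state 2) = 3.3411, t(state 1) = 4.1602.
Expected steps from state 3 to state 4: 3.8313.

3.8313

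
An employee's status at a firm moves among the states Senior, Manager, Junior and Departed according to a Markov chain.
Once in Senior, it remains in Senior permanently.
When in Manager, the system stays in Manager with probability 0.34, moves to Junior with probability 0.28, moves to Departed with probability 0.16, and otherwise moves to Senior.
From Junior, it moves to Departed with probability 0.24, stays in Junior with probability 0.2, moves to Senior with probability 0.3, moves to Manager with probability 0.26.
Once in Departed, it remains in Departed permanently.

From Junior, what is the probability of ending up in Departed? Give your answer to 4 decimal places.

Let h(s) be the probability of absorption at Departed starting from transient state s. Then h(Departed) = 1 and h(Senior) = 0. By first-step analysis:
h(Manager) = 0.22·0 + 0.34·h(Manager) + 0.28·h(Junior) + 0.16·1
h(Junior) = 0.3·0 + 0.26·h(Manager) + 0.2·h(Junior) + 0.24·1
Solving: h(Manager) = 0.4288, h(Junior) = 0.4394.
Starting from Junior, the probability is 0.4394.

0.4394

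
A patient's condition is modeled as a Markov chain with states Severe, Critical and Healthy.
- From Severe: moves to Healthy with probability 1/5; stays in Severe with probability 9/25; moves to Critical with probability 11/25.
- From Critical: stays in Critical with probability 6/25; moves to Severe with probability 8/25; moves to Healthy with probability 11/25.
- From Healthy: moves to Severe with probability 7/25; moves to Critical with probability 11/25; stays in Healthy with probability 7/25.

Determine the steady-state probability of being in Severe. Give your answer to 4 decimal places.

0.3203

Let the stationary distribution be π with π = πP and π_1 + π_2 + π_3 = 1.
π_1 = 0.36·π_1 + 0.32·π_2 + 0.28·π_3
π_2 = 0.44·π_1 + 0.24·π_2 + 0.44·π_3
Solving with the normalization constraint gives π = (0.3203, 0.3667, 0.3130).
So the stationary probability of Severe is 0.3203.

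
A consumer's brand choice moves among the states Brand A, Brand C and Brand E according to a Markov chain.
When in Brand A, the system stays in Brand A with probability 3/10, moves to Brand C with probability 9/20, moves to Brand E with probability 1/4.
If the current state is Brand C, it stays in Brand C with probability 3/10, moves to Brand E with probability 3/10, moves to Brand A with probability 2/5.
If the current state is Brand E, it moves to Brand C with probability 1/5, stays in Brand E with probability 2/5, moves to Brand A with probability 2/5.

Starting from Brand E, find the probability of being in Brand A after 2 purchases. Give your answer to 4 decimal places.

Sum over the intermediate state after 1 purchase:
P = P(Brand E→Brand A)·P(Brand A→Brand A) + P(Brand E→Brand C)·P(Brand C→Brand A) + P(Brand E→Brand E)·P(Brand E→Brand A)
  = 0.4×0.3 + 0.2×0.4 + 0.4×0.4
  = 0.1200 + 0.0800 + 0.1600 = 0.3600

0.3600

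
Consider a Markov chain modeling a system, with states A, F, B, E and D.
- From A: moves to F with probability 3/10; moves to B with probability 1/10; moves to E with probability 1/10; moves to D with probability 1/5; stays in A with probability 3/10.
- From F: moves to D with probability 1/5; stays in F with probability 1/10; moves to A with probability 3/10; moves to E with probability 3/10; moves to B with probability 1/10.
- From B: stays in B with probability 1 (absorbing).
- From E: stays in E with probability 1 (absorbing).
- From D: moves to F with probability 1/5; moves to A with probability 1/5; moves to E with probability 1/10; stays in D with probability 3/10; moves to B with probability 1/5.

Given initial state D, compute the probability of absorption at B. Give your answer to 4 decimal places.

0.5241

Let h(s) be the probability of absorption at B starting from transient state s. Then h(B) = 1 and h(E) = 0. By first-step analysis:
h(A) = 0.3·h(A) + 0.3·h(F) + 0.1·1 + 0.1·0 + 0.2·h(D)
h(F) = 0.3·h(A) + 0.1·h(F) + 0.1·1 + 0.3·0 + 0.2·h(D)
h(D) = 0.2·h(A) + 0.2·h(F) + 0.2·1 + 0.1·0 + 0.3·h(D)
Solving: h(A) = 0.4552, h(F) = 0.3793, h(D) = 0.5241.
Starting from D, the probability is 0.5241.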